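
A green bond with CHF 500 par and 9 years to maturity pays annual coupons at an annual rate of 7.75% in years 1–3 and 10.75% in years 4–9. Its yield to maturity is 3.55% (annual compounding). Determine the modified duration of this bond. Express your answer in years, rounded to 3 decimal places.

Periodic yield y = 0.0355. First find Macaulay duration:
  t   CF        PV=CF/(1+0.0355)^t    t·PV
  1        38.75        37.4215        37.4215
  2        38.75        36.1386        72.2772
  3        38.75        34.8997       104.6990
  4        53.75        46.7496       186.9985
  5        53.75        45.1469       225.7345
  6        53.75        43.5991       261.5948
  7        53.75        42.1044       294.7310
  8        53.75        40.6610       325.2877
  9       553.75       404.5412     3,640.8712
  Σ                    731.2621     5,149.6155
P = 731.2621; Macaulay duration = 5,149.6155 / 731.2621 = 7.04209 years.
Modified duration = D_Mac / (1 + y) = 7.04209 / 1.0355 = 6.80067 years.

6.801 years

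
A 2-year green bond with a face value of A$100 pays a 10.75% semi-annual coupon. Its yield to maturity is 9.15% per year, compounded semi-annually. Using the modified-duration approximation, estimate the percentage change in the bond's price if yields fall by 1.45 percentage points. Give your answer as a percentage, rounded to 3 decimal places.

+2.571%

Periodic yield y = 0.04575. Modified duration first:
  t   CF        PV=CF/(1+0.04575)^t    t·PV
  1        5.375         5.1399         5.1399
  2        5.375         4.9150         9.8300
  3        5.375         4.7000        14.0999
  4      105.375        88.1102       352.4407
  Σ                    102.8650       381.5105
P = 102.8650; D_Mac = 3.70885 half-year periods = 1.85442 yrs; D_mod = 1.85442/(1+0.04575) = 1.77329 yrs.
ΔP/P ≈ -D_mod · Δy = -1.77329 × (-0.0145) = +0.025713 = +2.5713%.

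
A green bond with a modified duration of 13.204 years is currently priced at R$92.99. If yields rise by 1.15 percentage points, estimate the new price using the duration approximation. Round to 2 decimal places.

Duration approximation: ΔP/P ≈ -D_mod · Δy = -13.204 × (+0.0115) = -0.151846.
New price ≈ 92.99 × (1 - 0.151846) = 78.86984046.

R$78.87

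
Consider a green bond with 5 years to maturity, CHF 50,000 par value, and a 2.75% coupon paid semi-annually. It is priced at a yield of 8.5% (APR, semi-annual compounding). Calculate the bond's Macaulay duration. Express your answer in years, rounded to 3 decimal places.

4.654 years

Periodic yield y = 0.0425. Discount each cash flow and weight by its period:
  t   CF        PV=CF/(1+0.0425)^t    t·PV
  1       687.50       659.4724       659.4724
  2       687.50       632.5875     1,265.1749
  3       687.50       606.7985     1,820.3956
  4       687.50       582.0609     2,328.2437
  5       687.50       558.3318     2,791.6591
  6       687.50       535.5701     3,213.4206
  7       687.50       513.7363     3,596.1541
  8       687.50       492.7926     3,942.3409
  9       687.50       472.7028     4,254.3248
  10   50,687.50    33,430.2970   334,302.9701
  Σ                 38,484.3499   358,174.1563
Price P = Σ PV = 38,484.3499.
Macaulay duration = Σ(t·PV) / P = 358,174.1563 / 38,484.3499 = 9.30701 half-year periods.
In years: 9.30701 / 2 = 4.65350 years.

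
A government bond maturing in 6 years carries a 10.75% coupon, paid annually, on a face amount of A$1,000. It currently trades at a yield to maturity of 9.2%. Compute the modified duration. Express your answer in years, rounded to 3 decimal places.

4.363 years

Periodic yield y = 0.092. First find Macaulay duration:
  t   CF        PV=CF/(1+0.092)^t    t·PV
  1       107.50        98.4432        98.4432
  2       107.50        90.1495       180.2989
  3       107.50        82.5545       247.6634
  4       107.50        75.5993       302.3973
  5       107.50        69.2301       346.1507
  6     1,107.50       653.1424     3,918.8546
  Σ                  1,069.1191     5,093.8082
P = 1,069.1191; Macaulay duration = 5,093.8082 / 1,069.1191 = 4.76449 years.
Modified duration = D_Mac / (1 + y) = 4.76449 / 1.092 = 4.36309 years.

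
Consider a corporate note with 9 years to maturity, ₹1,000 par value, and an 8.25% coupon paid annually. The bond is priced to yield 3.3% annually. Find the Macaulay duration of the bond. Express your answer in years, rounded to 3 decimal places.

7.065 years

Periodic yield y = 0.033. Discount each cash flow and weight by its year:
  t   CF        PV=CF/(1+0.033)^t    t·PV
  1        82.50        79.8645        79.8645
  2        82.50        77.3131       154.6263
  3        82.50        74.8433       224.5299
  4        82.50        72.4524       289.8095
  5        82.50        70.1378       350.6892
  6        82.50        67.8972       407.3833
  7        82.50        65.7282       460.0974
  8        82.50        63.6285       509.0276
  9     1,082.50       808.2115     7,273.9033
  Σ                  1,380.0765     9,749.9310
Price P = Σ PV = 1,380.0765.
Macaulay duration = Σ(t·PV) / P = 9,749.9310 / 1,380.0765 = 7.06478 years.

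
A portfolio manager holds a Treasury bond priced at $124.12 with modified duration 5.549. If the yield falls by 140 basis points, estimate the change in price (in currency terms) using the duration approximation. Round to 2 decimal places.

+$9.64

Duration approximation: ΔP/P ≈ -D_mod · Δy = -5.549 × (-0.014) = +0.077686.
ΔP ≈ 124.12 × (+0.077686) = +9.64238632.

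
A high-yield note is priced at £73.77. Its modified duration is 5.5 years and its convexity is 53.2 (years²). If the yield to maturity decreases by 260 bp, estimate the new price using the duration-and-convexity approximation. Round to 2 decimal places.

£85.65

Duration effect: -D_mod·Δy = -5.5 × (-0.026) = +0.143000
Convexity effect: ½·C·(Δy)² = 0.5 × 53.2 × (-0.026)² = +0.0179816
ΔP/P ≈ +0.143000 + 0.0179816 = +0.1609816
New price ≈ 73.77 × (1 + 0.1609816) = 85.645612632.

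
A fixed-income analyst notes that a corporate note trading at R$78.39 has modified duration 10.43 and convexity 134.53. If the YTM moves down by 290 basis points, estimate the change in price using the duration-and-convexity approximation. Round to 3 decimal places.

+R$28.145

Duration effect: -D_mod·Δy = -10.43 × (-0.029) = +0.302470
Convexity effect: ½·C·(Δy)² = 0.5 × 134.53 × (-0.029)² = +0.056569865
ΔP/P ≈ +0.302470 + 0.056569865 = +0.359039865
ΔP ≈ 78.39 × (+0.359039865) = +28.14513501735.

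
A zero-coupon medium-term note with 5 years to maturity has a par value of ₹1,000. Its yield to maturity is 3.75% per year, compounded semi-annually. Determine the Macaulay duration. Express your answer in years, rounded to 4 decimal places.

5.0000 years

A zero-coupon bond has a single cash flow at maturity, so its Macaulay duration equals its maturity: 5 years.
(Equivalently: 10 semi-annual periods ÷ 2 = 5 years.)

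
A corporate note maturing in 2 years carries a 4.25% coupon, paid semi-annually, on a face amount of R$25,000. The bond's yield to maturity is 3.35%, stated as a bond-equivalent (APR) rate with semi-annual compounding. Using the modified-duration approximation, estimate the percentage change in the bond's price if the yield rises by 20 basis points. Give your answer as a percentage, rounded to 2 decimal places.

-0.38%

Periodic yield y = 0.01675. Modified duration first:
  t   CF        PV=CF/(1+0.01675)^t    t·PV
  1       531.25       522.4982       522.4982
  2       531.25       513.8905     1,027.7810
  3       531.25       505.4246     1,516.2739
  4    25,531.25    23,889.9562    95,559.8249
  Σ                 25,431.7695    98,626.3779
P = 25,431.7695; D_Mac = 3.87808 half-year periods = 1.93904 yrs; D_mod = 1.93904/(1+0.01675) = 1.90710 yrs.
ΔP/P ≈ -D_mod · Δy = -1.90710 × (+0.002) = -0.003814 = -0.3814%.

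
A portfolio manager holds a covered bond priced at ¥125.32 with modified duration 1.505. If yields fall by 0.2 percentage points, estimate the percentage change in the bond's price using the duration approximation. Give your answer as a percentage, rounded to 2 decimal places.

+0.30%

Duration approximation: ΔP/P ≈ -D_mod · Δy = -1.505 × (-0.002) = +0.003010.
As a percentage: +0.3010%.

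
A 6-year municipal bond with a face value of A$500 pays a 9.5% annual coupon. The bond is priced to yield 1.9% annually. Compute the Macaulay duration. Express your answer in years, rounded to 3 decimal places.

5.044 years

Periodic yield y = 0.019. Discount each cash flow and weight by its year:
  t   CF        PV=CF/(1+0.019)^t    t·PV
  1        47.50        46.6143        46.6143
  2        47.50        45.7452        91.4903
  3        47.50        44.8922       134.6767
  4        47.50        44.0552       176.2207
  5        47.50        43.2337       216.1686
  6       547.50       489.0340     2,934.2038
  Σ                    713.5746     3,599.3744
Price P = Σ PV = 713.5746.
Macaulay duration = Σ(t·PV) / P = 3,599.3744 / 713.5746 = 5.04415 years.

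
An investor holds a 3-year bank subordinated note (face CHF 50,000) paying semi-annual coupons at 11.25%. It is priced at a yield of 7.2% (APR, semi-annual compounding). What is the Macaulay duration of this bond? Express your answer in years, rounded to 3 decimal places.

2.649 years

Periodic yield y = 0.036. Discount each cash flow and weight by its period:
  t   CF        PV=CF/(1+0.036)^t    t·PV
  1     2,812.50     2,714.7683     2,714.7683
  2     2,812.50     2,620.4328     5,240.8655
  3     2,812.50     2,529.3753     7,588.1258
  4     2,812.50     2,441.4819     9,765.9276
  5     2,812.50     2,356.6428    11,783.2138
  6    52,812.50    42,714.7820   256,288.6918
  Σ                 55,377.4830   293,381.5928
Price P = Σ PV = 55,377.4830.
Macaulay duration = Σ(t·PV) / P = 293,381.5928 / 55,377.4830 = 5.29785 half-year periods.
In years: 5.29785 / 2 = 2.64892 years.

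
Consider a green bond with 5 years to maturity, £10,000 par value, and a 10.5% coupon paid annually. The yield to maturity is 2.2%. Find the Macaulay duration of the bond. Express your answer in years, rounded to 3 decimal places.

Periodic yield y = 0.022. Discount each cash flow and weight by its year:
  t   CF        PV=CF/(1+0.022)^t    t·PV
  1     1,050.00     1,027.3973     1,027.3973
  2     1,050.00     1,005.2811     2,010.5622
  3     1,050.00       983.6410     2,950.9229
  4     1,050.00       962.4667     3,849.8668
  5    11,050.00     9,910.7792    49,553.8958
  Σ                 13,889.5652    59,392.6450
Price P = Σ PV = 13,889.5652.
Macaulay duration = Σ(t·PV) / P = 59,392.6450 / 13,889.5652 = 4.27606 years.

4.276 years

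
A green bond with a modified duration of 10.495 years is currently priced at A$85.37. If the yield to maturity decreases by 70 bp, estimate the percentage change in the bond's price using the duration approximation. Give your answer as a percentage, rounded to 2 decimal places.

Duration approximation: ΔP/P ≈ -D_mod · Δy = -10.495 × (-0.007) = +0.073465.
As a percentage: +7.3465%.

+7.35%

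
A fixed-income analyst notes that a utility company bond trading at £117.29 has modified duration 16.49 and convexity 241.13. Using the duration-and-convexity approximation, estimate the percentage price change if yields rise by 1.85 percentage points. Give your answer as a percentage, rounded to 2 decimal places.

-26.38%

Duration effect: -D_mod·Δy = -16.49 × (+0.0185) = -0.305065
Convexity effect: ½·C·(Δy)² = 0.5 × 241.13 × (0.0185)² = +0.04126337125
ΔP/P ≈ -0.305065 + 0.04126337125 = -0.26380162875
= -26.380162875%.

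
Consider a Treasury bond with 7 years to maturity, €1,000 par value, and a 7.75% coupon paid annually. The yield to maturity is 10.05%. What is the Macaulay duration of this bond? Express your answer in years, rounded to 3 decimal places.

5.567 years

Periodic yield y = 0.1005. Discount each cash flow and weight by its year:
  t   CF        PV=CF/(1+0.1005)^t    t·PV
  1        77.50        70.4225        70.4225
  2        77.50        63.9914       127.9828
  3        77.50        58.1476       174.4427
  4        77.50        52.8374       211.3496
  5        77.50        48.0122       240.0609
  6        77.50        43.6276       261.7657
  7     1,077.50       551.1718     3,858.2023
  Σ                    888.2105     4,944.2265
Price P = Σ PV = 888.2105.
Macaulay duration = Σ(t·PV) / P = 4,944.2265 / 888.2105 = 5.56650 years.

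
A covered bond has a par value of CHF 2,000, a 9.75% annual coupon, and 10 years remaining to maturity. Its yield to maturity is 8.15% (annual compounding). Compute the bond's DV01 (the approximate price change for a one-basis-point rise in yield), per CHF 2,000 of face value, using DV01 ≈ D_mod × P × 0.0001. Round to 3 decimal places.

CHF 1.429

Periodic yield y = 0.0815.
  t   CF        PV=CF/(1+0.0815)^t    t·PV
  1       195.00       180.3051       180.3051
  2       195.00       166.7176       333.4353
  3       195.00       154.1541       462.4623
  4       195.00       142.5373       570.1492
  5       195.00       131.7959       658.9796
  6       195.00       121.8640       731.1841
  7       195.00       112.6805       788.7638
  8       195.00       104.1891       833.5131
  9       195.00        96.3376       867.0385
  10    2,195.00     1,002.6960    10,026.9601
  Σ                  2,213.2774    15,452.7911
P = 2,213.2774; D_Mac = 6.98186 yrs; D_mod = 6.45572 yrs.
DV01 ≈ 6.45572 × 2,213.2774 × 0.0001 = 1.428830.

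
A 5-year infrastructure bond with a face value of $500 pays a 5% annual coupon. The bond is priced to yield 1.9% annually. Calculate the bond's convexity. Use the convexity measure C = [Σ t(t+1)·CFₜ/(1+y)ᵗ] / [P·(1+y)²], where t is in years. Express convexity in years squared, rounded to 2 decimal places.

With y = 0.019:
  t   CF        PV=CF/(1+0.019)^t    t·PV        t(t+1)·PV
  1        25.00        24.5339        24.5339          49.0677
  2        25.00        24.0764        48.1528         144.4584
  3        25.00        23.6275        70.8824         283.5298
  4        25.00        23.1869        92.7477         463.7386
  5       525.00       477.8465     2,389.2324      14,335.3941
  Σ                    573.2711     2,625.5492      15,276.1887
P = 573.2711.
Convexity = Σ t(t+1)·PV / [P·(1+y)²] = 15,276.1887 / (573.2711 × 1.038361) = 25.66295.

25.66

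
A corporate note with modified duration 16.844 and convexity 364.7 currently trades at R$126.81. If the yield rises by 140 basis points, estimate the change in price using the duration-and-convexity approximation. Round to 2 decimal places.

-R$25.37

Duration effect: -D_mod·Δy = -16.844 × (+0.014) = -0.235816
Convexity effect: ½·C·(Δy)² = 0.5 × 364.7 × (0.014)² = +0.0357406
ΔP/P ≈ -0.235816 + 0.0357406 = -0.2000754
ΔP ≈ 126.81 × (-0.2000754) = -25.371561474.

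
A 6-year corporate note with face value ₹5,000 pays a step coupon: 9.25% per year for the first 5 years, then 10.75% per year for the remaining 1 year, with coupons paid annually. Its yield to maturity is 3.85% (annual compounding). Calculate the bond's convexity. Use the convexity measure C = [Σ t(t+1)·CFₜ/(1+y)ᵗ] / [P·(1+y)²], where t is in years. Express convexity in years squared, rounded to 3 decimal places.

30.506

With y = 0.0385:
  t   CF        PV=CF/(1+0.0385)^t    t·PV        t(t+1)·PV
  1       462.50       445.3539       445.3539         890.7078
  2       462.50       428.8434       857.6868       2,573.0604
  3       462.50       412.9450     1,238.8351       4,955.3403
  4       462.50       397.6360     1,590.5441       7,952.7207
  5       462.50       382.8946     1,914.4730      11,486.8378
  6     5,537.50     4,414.4310    26,486.5861     185,406.1025
  Σ                  6,482.1039    32,533.4789     213,264.7693
P = 6,482.1039.
Convexity = Σ t(t+1)·PV / [P·(1+y)²] = 213,264.7693 / (6,482.1039 × 1.078482) = 30.50634.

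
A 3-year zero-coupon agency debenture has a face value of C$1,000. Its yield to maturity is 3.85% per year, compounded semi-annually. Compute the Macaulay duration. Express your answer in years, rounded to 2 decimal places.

3.00 years

A zero-coupon bond has a single cash flow at maturity, so its Macaulay duration equals its maturity: 3 years.
(Equivalently: 6 semi-annual periods ÷ 2 = 3 years.)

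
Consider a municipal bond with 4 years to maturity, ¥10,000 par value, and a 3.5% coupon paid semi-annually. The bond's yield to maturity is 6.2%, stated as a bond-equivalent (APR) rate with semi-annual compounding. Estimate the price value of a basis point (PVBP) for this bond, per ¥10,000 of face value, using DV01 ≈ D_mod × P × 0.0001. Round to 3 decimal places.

¥3.296

Periodic yield y = 0.031.
  t   CF        PV=CF/(1+0.031)^t    t·PV
  1       175.00       169.7381       169.7381
  2       175.00       164.6345       329.2689
  3       175.00       159.6842       479.0527
  4       175.00       154.8829       619.5315
  5       175.00       150.2259       751.1293
  6       175.00       145.7089       874.2534
  7       175.00       141.3277       989.2941
  8    10,175.00     7,970.1243    63,760.9946
  Σ                  9,056.3265    67,973.2626
P = 9,056.3265; D_Mac = 7.50561 half-year periods = 3.75281 yrs; D_mod = 3.63997 yrs.
DV01 ≈ 3.63997 × 9,056.3265 × 0.0001 = 3.296472.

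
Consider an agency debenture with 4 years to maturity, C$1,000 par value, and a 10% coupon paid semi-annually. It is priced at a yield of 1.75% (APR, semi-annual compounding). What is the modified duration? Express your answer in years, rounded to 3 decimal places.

Periodic yield y = 0.00875. First find Macaulay duration:
  t   CF        PV=CF/(1+0.00875)^t    t·PV
  1        50.00        49.5663        49.5663
  2        50.00        49.1364        98.2727
  3        50.00        48.7101       146.1304
  4        50.00        48.2876       193.1505
  5        50.00        47.8688       239.3438
  6        50.00        47.4536       284.7213
  7        50.00        47.0419       329.2935
  8     1,050.00       979.3116     7,834.4931
  Σ                  1,317.3763     9,174.9717
P = 1,317.3763; Macaulay duration = 9,174.9717 / 1,317.3763 = 6.96458 half-year periods = 3.48229 years.
Modified duration = D_Mac / (1 + y) = 3.48229 / 1.00875 = 3.45208 years.

3.452 years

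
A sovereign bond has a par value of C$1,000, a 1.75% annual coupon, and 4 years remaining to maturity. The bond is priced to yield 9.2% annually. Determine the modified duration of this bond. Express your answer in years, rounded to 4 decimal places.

3.5535 years

Periodic yield y = 0.092. First find Macaulay duration:
  t   CF        PV=CF/(1+0.092)^t    t·PV
  1        17.50        16.0256        16.0256
  2        17.50        14.6755        29.3510
  3        17.50        13.4391        40.3173
  4     1,017.50       715.5564     2,862.2256
  Σ                    759.6966     2,947.9195
P = 759.6966; Macaulay duration = 2,947.9195 / 759.6966 = 3.88039 years.
Modified duration = D_Mac / (1 + y) = 3.88039 / 1.092 = 3.55347 years.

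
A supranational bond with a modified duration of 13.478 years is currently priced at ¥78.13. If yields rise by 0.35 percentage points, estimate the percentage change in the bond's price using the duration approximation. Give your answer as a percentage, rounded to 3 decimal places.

Duration approximation: ΔP/P ≈ -D_mod · Δy = -13.478 × (+0.0035) = -0.047173.
As a percentage: -4.7173%.

-4.717%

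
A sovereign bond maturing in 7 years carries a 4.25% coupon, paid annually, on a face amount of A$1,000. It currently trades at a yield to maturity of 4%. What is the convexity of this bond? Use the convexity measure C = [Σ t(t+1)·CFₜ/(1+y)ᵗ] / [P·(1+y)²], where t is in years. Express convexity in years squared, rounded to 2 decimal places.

44.01

With y = 0.04:
  t   CF        PV=CF/(1+0.04)^t    t·PV        t(t+1)·PV
  1        42.50        40.8654        40.8654          81.7308
  2        42.50        39.2936        78.5873         235.7618
  3        42.50        37.7823       113.3470         453.3881
  4        42.50        36.3292       145.3167         726.5836
  5        42.50        34.9319       174.6595       1,047.9571
  6        42.50        33.5884       201.5302       1,410.7114
  7     1,042.50       792.2143     5,545.5002      44,364.0019
  Σ                  1,015.0051     6,299.8064      48,320.1347
P = 1,015.0051.
Convexity = Σ t(t+1)·PV / [P·(1+y)²] = 48,320.1347 / (1,015.0051 × 1.081600) = 44.01424.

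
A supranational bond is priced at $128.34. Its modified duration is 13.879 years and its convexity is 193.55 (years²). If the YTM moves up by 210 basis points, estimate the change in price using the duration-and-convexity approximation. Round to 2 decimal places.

Duration effect: -D_mod·Δy = -13.879 × (+0.021) = -0.291459
Convexity effect: ½·C·(Δy)² = 0.5 × 193.55 × (0.021)² = +0.042677775
ΔP/P ≈ -0.291459 + 0.042677775 = -0.248781225
ΔP ≈ 128.34 × (-0.248781225) = -31.9285824165.

-$31.93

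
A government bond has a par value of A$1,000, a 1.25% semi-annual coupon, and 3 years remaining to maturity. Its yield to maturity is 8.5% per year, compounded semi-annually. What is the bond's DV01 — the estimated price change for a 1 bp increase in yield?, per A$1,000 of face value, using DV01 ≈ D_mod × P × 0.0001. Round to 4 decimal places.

A$0.2294

Periodic yield y = 0.0425.
  t   CF        PV=CF/(1+0.0425)^t    t·PV
  1         6.25         5.9952         5.9952
  2         6.25         5.7508        11.5016
  3         6.25         5.5164        16.5491
  4         6.25         5.2915        21.1659
  5         6.25         5.0757        25.3787
  6     1,006.25       783.8799     4,703.2792
  Σ                    811.5094     4,783.8696
P = 811.5094; D_Mac = 5.89503 half-year periods = 2.94751 yrs; D_mod = 2.82735 yrs.
DV01 ≈ 2.82735 × 811.5094 × 0.0001 = 0.229442.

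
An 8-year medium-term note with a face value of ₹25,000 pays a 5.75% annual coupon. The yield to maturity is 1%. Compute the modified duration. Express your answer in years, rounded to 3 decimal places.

Periodic yield y = 0.01. First find Macaulay duration:
  t   CF        PV=CF/(1+0.01)^t    t·PV
  1     1,437.50     1,423.2673     1,423.2673
  2     1,437.50     1,409.1756     2,818.3511
  3     1,437.50     1,395.2233     4,185.6700
  4     1,437.50     1,381.4092     5,525.6370
  5     1,437.50     1,367.7319     6,838.6596
  6     1,437.50     1,354.1900     8,125.1402
  7     1,437.50     1,340.7822     9,385.4754
  8    26,437.50    24,414.5877   195,316.7016
  Σ                 34,086.3673   233,618.9022
P = 34,086.3673; Macaulay duration = 233,618.9022 / 34,086.3673 = 6.85373 years.
Modified duration = D_Mac / (1 + y) = 6.85373 / 1.01 = 6.78588 years.

6.786 years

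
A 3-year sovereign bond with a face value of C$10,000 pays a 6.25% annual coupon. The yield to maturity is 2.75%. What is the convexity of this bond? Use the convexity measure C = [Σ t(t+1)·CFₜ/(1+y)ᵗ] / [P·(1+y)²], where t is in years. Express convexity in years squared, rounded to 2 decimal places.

With y = 0.0275:
  t   CF        PV=CF/(1+0.0275)^t    t·PV        t(t+1)·PV
  1       625.00       608.2725       608.2725       1,216.5450
  2       625.00       591.9927     1,183.9854       3,551.9562
  3    10,625.00     9,794.5265    29,383.5796     117,534.3184
  Σ                 10,994.7917    31,175.8375     122,302.8197
P = 10,994.7917.
Convexity = Σ t(t+1)·PV / [P·(1+y)²] = 122,302.8197 / (10,994.7917 × 1.055756) = 10.53624.

10.54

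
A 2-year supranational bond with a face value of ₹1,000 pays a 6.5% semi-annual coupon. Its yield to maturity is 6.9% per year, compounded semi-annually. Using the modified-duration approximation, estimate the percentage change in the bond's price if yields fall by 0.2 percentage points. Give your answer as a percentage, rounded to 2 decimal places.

Periodic yield y = 0.0345. Modified duration first:
  t   CF        PV=CF/(1+0.0345)^t    t·PV
  1        32.50        31.4161        31.4161
  2        32.50        30.3684        60.7369
  3        32.50        29.3557        88.0670
  4     1,032.50       901.5049     3,606.0195
  Σ                    992.6451     3,786.2395
P = 992.6451; D_Mac = 3.81429 half-year periods = 1.90715 yrs; D_mod = 1.90715/(1+0.0345) = 1.84354 yrs.
ΔP/P ≈ -D_mod · Δy = -1.84354 × (-0.002) = +0.003687 = +0.3687%.

+0.37%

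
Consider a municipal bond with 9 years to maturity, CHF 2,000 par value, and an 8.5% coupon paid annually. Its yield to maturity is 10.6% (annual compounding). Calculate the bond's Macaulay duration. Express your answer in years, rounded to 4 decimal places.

6.4725 years

Periodic yield y = 0.106. Discount each cash flow and weight by its year:
  t   CF        PV=CF/(1+0.106)^t    t·PV
  1       170.00       153.7071       153.7071
  2       170.00       138.9756       277.9513
  3       170.00       125.6561       376.9683
  4       170.00       113.6131       454.4524
  5       170.00       102.7243       513.6216
  6       170.00        92.8791       557.2748
  7       170.00        83.9775       587.8426
  8       170.00        75.9290       607.4323
  9     2,170.00       876.3218     7,886.8958
  Σ                  1,763.7836    11,416.1461
Price P = Σ PV = 1,763.7836.
Macaulay duration = Σ(t·PV) / P = 11,416.1461 / 1,763.7836 = 6.47253 years.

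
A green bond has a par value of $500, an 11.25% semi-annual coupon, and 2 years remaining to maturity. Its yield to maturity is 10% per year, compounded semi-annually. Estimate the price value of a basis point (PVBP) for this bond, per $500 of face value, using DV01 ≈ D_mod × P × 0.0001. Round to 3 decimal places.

Periodic yield y = 0.05.
  t   CF        PV=CF/(1+0.05)^t    t·PV
  1       28.125        26.7857        26.7857
  2       28.125        25.5102        51.0204
  3       28.125        24.2954        72.8863
  4      528.125       434.4897     1,737.9590
  Σ                    511.0811     1,888.6514
P = 511.0811; D_Mac = 3.69540 half-year periods = 1.84770 yrs; D_mod = 1.75972 yrs.
DV01 ≈ 1.75972 × 511.0811 × 0.0001 = 0.089936.

$0.090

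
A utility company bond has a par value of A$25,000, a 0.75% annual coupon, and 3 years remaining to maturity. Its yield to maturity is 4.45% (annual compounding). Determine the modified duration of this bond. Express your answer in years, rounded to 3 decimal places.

2.850 years

Periodic yield y = 0.0445. First find Macaulay duration:
  t   CF        PV=CF/(1+0.0445)^t    t·PV
  1       187.50       179.5117       179.5117
  2       187.50       171.8638       343.7276
  3    25,187.50    22,103.4330    66,310.2989
  Σ                 22,454.8085    66,833.5382
P = 22,454.8085; Macaulay duration = 66,833.5382 / 22,454.8085 = 2.97636 years.
Modified duration = D_Mac / (1 + y) = 2.97636 / 1.0445 = 2.84955 years.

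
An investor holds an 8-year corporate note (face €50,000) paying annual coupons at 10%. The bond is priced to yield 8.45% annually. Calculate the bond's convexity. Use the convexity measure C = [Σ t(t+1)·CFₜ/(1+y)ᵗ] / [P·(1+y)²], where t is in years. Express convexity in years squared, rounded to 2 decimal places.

With y = 0.0845:
  t   CF        PV=CF/(1+0.0845)^t    t·PV        t(t+1)·PV
  1     5,000.00     4,610.4195     4,610.4195       9,220.8391
  2     5,000.00     4,251.1937     8,502.3874      25,507.1621
  3     5,000.00     3,919.9573    11,759.8719      47,039.4875
  4     5,000.00     3,614.5295    14,458.1182      72,290.5909
  5     5,000.00     3,332.8995    16,664.4977      99,986.9860
  6     5,000.00     3,073.2130    18,439.2782     129,074.9474
  7     5,000.00     2,833.7603    19,836.3220     158,690.5761
  8    55,000.00    28,742.6124   229,940.8994   2,069,468.0943
  Σ                 54,378.5853   324,211.7942   2,611,278.6834
P = 54,378.5853.
Convexity = Σ t(t+1)·PV / [P·(1+y)²] = 2,611,278.6834 / (54,378.5853 × 1.176140) = 40.82876.

40.83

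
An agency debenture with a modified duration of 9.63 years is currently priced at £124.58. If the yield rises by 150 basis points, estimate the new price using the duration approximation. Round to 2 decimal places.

Duration approximation: ΔP/P ≈ -D_mod · Δy = -9.63 × (+0.015) = -0.144450.
New price ≈ 124.58 × (1 - 0.144450) = 106.584419.

£106.58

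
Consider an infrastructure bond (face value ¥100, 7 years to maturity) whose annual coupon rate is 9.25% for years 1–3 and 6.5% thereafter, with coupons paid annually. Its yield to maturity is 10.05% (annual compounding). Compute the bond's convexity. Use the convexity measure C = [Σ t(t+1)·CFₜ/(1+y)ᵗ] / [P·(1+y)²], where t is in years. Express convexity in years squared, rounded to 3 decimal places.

With y = 0.1005:
  t   CF        PV=CF/(1+0.1005)^t    t·PV        t(t+1)·PV
  1         9.25         8.4053         8.4053          16.8105
  2         9.25         7.6377        15.2754          45.8261
  3         9.25         6.9402        20.8206          83.2823
  4         6.50         4.4315        17.7261          88.6305
  5         6.50         4.0268        20.1341         120.8049
  6         6.50         3.6591        21.9545         153.6818
  7       106.50        54.4778       381.3444       3,050.7548
  Σ                     89.5784       485.6604       3,559.7909
P = 89.5784.
Convexity = Σ t(t+1)·PV / [P·(1+y)²] = 3,559.7909 / (89.5784 × 1.211100) = 32.81265.

32.813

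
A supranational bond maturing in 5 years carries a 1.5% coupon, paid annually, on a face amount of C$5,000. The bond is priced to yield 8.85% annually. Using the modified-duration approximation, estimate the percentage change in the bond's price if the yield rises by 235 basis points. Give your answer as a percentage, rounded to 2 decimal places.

-10.41%

Periodic yield y = 0.0885. Modified duration first:
  t   CF        PV=CF/(1+0.0885)^t    t·PV
  1        75.00        68.9022        68.9022
  2        75.00        63.3001       126.6002
  3        75.00        58.1535       174.4605
  4        75.00        53.4254       213.7015
  5     5,075.00     3,321.1912    16,605.9560
  Σ                  3,564.9724    17,189.6204
P = 3,564.9724; D_Mac = 4.82181 yrs; D_mod = 4.82181/(1+0.0885) = 4.42978 yrs.
ΔP/P ≈ -D_mod · Δy = -4.42978 × (+0.0235) = -0.104100 = -10.4100%.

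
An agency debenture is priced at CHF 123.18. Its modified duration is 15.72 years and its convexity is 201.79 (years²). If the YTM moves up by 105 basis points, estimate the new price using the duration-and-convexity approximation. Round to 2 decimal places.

Duration effect: -D_mod·Δy = -15.72 × (+0.0105) = -0.165060
Convexity effect: ½·C·(Δy)² = 0.5 × 201.79 × (0.0105)² = +0.01112367375
ΔP/P ≈ -0.165060 + 0.01112367375 = -0.15393632625
New price ≈ 123.18 × (1 - 0.15393632625) = 104.218123332525.

CHF 104.22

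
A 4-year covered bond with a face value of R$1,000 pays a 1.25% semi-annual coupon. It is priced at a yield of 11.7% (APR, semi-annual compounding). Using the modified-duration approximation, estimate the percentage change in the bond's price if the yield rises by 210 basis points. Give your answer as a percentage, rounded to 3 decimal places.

-7.717%

Periodic yield y = 0.0585. Modified duration first:
  t   CF        PV=CF/(1+0.0585)^t    t·PV
  1         6.25         5.9046         5.9046
  2         6.25         5.5783        11.1565
  3         6.25         5.2700        15.8099
  4         6.25         4.9787        19.9148
  5         6.25         4.7035        23.5177
  6         6.25         4.4436        26.6616
  7         6.25         4.1980        29.3861
  8     1,006.25       638.5266     5,108.2128
  Σ                    673.6033     5,240.5641
P = 673.6033; D_Mac = 7.77990 half-year periods = 3.88995 yrs; D_mod = 3.88995/(1+0.0585) = 3.67496 yrs.
ΔP/P ≈ -D_mod · Δy = -3.67496 × (+0.021) = -0.077174 = -7.7174%.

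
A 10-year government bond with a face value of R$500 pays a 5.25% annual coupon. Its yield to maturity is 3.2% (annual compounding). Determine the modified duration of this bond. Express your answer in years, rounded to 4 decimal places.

Periodic yield y = 0.032. First find Macaulay duration:
  t   CF        PV=CF/(1+0.032)^t    t·PV
  1        26.25        25.4360        25.4360
  2        26.25        24.6473        49.2947
  3        26.25        23.8831        71.6492
  4        26.25        23.1425        92.5701
  5        26.25        22.4249       112.1246
  6        26.25        21.7296       130.3774
  7        26.25        21.0558       147.3905
  8        26.25        20.4029       163.2231
  9        26.25        19.7702       177.9322
  10      526.25       384.0565     3,840.5651
  Σ                    586.5489     4,810.5629
P = 586.5489; Macaulay duration = 4,810.5629 / 586.5489 = 8.20147 years.
Modified duration = D_Mac / (1 + y) = 8.20147 / 1.032 = 7.94716 years.

7.9472 years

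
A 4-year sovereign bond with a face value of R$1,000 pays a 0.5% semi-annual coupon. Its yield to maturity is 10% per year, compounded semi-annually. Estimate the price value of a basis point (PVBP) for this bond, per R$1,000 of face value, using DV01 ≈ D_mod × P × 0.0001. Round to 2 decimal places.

Periodic yield y = 0.05.
  t   CF        PV=CF/(1+0.05)^t    t·PV
  1         2.50         2.3810         2.3810
  2         2.50         2.2676         4.5351
  3         2.50         2.1596         6.4788
  4         2.50         2.0568         8.2270
  5         2.50         1.9588         9.7941
  6         2.50         1.8655        11.1932
  7         2.50         1.7767        12.4369
  8     1,002.50       678.5315     5,428.2517
  Σ                    692.9974     5,483.2978
P = 692.9974; D_Mac = 7.91244 half-year periods = 3.95622 yrs; D_mod = 3.76783 yrs.
DV01 ≈ 3.76783 × 692.9974 × 0.0001 = 0.261109.

R$0.26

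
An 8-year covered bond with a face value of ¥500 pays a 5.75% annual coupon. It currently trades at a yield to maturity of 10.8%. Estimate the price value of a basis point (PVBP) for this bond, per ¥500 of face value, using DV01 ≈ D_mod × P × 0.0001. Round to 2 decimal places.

Periodic yield y = 0.108.
  t   CF        PV=CF/(1+0.108)^t    t·PV
  1        28.75        25.9477        25.9477
  2        28.75        23.4185        46.8369
  3        28.75        21.1358        63.4074
  4        28.75        19.0756        76.3025
  5        28.75        17.2163        86.0813
  6        28.75        15.5381        93.2289
  7        28.75        14.0236        98.1652
  8       528.75       232.7728     1,862.1827
  Σ                    369.1284     2,352.1526
P = 369.1284; D_Mac = 6.37218 yrs; D_mod = 5.75107 yrs.
DV01 ≈ 5.75107 × 369.1284 × 0.0001 = 0.212288.

¥0.21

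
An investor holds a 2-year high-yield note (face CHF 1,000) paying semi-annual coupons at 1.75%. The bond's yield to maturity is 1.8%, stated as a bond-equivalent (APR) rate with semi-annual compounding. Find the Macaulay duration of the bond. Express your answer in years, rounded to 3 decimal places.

1.974 years

Periodic yield y = 0.009. Discount each cash flow and weight by its period:
  t   CF        PV=CF/(1+0.009)^t    t·PV
  1         8.75         8.6720         8.6720
  2         8.75         8.5946        17.1892
  3         8.75         8.5179        25.5538
  4     1,008.75       973.2376     3,892.9504
  Σ                    999.0221     3,944.3654
Price P = Σ PV = 999.0221.
Macaulay duration = Σ(t·PV) / P = 3,944.3654 / 999.0221 = 3.94823 half-year periods.
In years: 3.94823 / 2 = 1.97411 years.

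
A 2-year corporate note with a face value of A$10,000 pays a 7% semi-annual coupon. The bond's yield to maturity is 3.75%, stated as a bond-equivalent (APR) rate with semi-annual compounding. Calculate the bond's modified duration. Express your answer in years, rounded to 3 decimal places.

1.869 years

Periodic yield y = 0.01875. First find Macaulay duration:
  t   CF        PV=CF/(1+0.01875)^t    t·PV
  1       350.00       343.5583       343.5583
  2       350.00       337.2351       674.4702
  3       350.00       331.0283       993.0850
  4    10,350.00     9,608.8157    38,435.2627
  Σ                 10,620.6374    40,446.3763
P = 10,620.6374; Macaulay duration = 40,446.3763 / 10,620.6374 = 3.80828 half-year periods = 1.90414 years.
Modified duration = D_Mac / (1 + y) = 1.90414 / 1.01875 = 1.86910 years.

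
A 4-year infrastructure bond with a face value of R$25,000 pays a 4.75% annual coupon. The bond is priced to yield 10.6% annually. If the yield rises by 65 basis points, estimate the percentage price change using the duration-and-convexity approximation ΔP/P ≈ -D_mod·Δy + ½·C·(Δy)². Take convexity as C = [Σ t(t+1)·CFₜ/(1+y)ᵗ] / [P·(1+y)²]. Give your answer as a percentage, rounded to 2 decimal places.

-2.15%

With y = 0.106:
  t   CF        PV=CF/(1+0.106)^t    t·PV        t(t+1)·PV
  1     1,187.50     1,073.6890     1,073.6890       2,147.3779
  2     1,187.50       970.7857     1,941.5714       5,824.7141
  3     1,187.50       877.7447     2,633.2342      10,532.9369
  4    26,187.50    17,501.4299    70,005.7195     350,028.5977
  Σ                 20,423.6493    75,654.2141     368,533.6267
P = 20,423.6493; D_Mac = 3.70425 yrs; D_mod = 3.34923 yrs; C = 14.75141.
Duration effect: -3.34923 × (+0.0065) = -0.021770
Convexity effect: 0.5 × 14.75141 × (0.0065)² = +0.0003116
ΔP/P ≈ -0.021770 + 0.0003116 = -0.021458 = -2.1458%.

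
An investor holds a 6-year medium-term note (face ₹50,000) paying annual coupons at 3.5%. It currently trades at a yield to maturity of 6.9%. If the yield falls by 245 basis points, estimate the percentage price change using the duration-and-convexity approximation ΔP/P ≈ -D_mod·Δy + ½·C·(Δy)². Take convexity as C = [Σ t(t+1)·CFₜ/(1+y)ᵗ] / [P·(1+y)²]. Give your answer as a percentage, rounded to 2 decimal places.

With y = 0.069:
  t   CF        PV=CF/(1+0.069)^t    t·PV        t(t+1)·PV
  1     1,750.00     1,637.0440     1,637.0440       3,274.0879
  2     1,750.00     1,531.3788     3,062.7577       9,188.2730
  3     1,750.00     1,432.5340     4,297.6019      17,190.4078
  4     1,750.00     1,340.0692     5,360.2768      26,801.3841
  5     1,750.00     1,253.5727     6,267.8635      37,607.1807
  6    51,750.00    34,677.2080   208,063.2477   1,456,442.7341
  Σ                 41,871.8066   228,688.7916   1,550,504.0677
P = 41,871.8066; D_Mac = 5.46164 yrs; D_mod = 5.10911 yrs; C = 32.40379.
Duration effect: -5.10911 × (-0.0245) = +0.125173
Convexity effect: 0.5 × 32.40379 × (-0.0245)² = +0.0097252
ΔP/P ≈ +0.125173 + 0.0097252 = +0.134898 = +13.4898%.

+13.49%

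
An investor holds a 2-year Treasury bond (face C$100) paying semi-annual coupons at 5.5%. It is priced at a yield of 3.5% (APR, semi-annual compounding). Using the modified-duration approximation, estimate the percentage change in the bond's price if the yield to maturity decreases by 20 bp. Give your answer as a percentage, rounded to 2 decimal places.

Periodic yield y = 0.0175. Modified duration first:
  t   CF        PV=CF/(1+0.0175)^t    t·PV
  1         2.75         2.7027         2.7027
  2         2.75         2.6562         5.3124
  3         2.75         2.6105         7.8316
  4       102.75        95.8615       383.4459
  Σ                    103.8309       399.2927
P = 103.8309; D_Mac = 3.84560 half-year periods = 1.92280 yrs; D_mod = 1.92280/(1+0.0175) = 1.88973 yrs.
ΔP/P ≈ -D_mod · Δy = -1.88973 × (-0.002) = +0.003779 = +0.3779%.

+0.38%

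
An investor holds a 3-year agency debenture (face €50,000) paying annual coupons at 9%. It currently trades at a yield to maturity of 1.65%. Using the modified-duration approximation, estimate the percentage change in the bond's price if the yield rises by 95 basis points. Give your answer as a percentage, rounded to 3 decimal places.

Periodic yield y = 0.0165. Modified duration first:
  t   CF        PV=CF/(1+0.0165)^t    t·PV
  1     4,500.00     4,426.9552     4,426.9552
  2     4,500.00     4,355.0962     8,710.1923
  3    54,500.00    51,888.8868   155,666.6603
  Σ                 60,670.9382   168,803.8078
P = 60,670.9382; D_Mac = 2.78228 yrs; D_mod = 2.78228/(1+0.0165) = 2.73712 yrs.
ΔP/P ≈ -D_mod · Δy = -2.73712 × (+0.0095) = -0.026003 = -2.6003%.

-2.600%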